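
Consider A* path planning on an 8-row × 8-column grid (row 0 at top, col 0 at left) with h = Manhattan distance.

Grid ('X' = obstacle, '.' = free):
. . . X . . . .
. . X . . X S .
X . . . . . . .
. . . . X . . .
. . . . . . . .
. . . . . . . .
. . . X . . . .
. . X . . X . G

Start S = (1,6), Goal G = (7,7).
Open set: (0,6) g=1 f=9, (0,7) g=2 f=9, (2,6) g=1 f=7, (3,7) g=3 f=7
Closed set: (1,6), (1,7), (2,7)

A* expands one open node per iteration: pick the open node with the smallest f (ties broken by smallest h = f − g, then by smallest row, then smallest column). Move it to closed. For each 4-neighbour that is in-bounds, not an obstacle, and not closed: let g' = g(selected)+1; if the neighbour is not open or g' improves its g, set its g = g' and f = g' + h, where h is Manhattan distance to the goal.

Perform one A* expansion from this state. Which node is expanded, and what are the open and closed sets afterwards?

step 1: expand (3,7) (f=7, h=4) → closed; open now [(0,6) g=1 f=9, (0,7) g=2 f=9, (2,6) g=1 f=7, (3,6) g=4 f=9, (4,7) g=4 f=7]

expanded=(3,7); open=[(0,6) g=1 f=9, (0,7) g=2 f=9, (2,6) g=1 f=7, (3,6) g=4 f=9, (4,7) g=4 f=7]; closed=[(1,6), (1,7), (2,7), (3,7)]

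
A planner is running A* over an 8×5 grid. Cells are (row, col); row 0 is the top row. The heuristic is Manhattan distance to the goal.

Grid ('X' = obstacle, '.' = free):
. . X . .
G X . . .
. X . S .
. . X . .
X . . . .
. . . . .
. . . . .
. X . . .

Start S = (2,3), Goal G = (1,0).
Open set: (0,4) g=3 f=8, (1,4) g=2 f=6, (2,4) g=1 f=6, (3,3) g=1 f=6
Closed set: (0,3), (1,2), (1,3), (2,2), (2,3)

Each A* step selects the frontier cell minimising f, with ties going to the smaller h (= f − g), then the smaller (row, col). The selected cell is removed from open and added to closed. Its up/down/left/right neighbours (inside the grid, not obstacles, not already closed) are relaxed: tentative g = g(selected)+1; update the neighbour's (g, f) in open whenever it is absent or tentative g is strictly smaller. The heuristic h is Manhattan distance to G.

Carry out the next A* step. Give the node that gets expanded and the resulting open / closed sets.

step 1: expand (1,4) (f=6, h=4) → closed; open now [(0,4) g=3 f=8, (2,4) g=1 f=6, (3,3) g=1 f=6]

expanded=(1,4); open=[(0,4) g=3 f=8, (2,4) g=1 f=6, (3,3) g=1 f=6]; closed=[(0,3), (1,2), (1,3), (1,4), (2,2), (2,3)]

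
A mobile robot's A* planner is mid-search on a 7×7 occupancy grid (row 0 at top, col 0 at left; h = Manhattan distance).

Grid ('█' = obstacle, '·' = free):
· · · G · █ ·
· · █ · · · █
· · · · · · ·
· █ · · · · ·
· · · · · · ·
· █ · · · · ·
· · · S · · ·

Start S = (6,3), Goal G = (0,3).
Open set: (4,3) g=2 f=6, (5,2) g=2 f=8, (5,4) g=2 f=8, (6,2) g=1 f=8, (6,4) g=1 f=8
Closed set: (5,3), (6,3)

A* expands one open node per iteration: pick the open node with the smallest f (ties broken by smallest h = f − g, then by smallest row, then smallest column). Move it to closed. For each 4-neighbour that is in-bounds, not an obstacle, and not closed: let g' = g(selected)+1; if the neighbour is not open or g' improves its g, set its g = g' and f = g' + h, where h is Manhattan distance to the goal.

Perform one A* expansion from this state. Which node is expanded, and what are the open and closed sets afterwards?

expanded=(4,3); open=[(3,3) g=3 f=6, (4,2) g=3 f=8, (4,4) g=3 f=8, (5,2) g=2 f=8, (5,4) g=2 f=8, (6,2) g=1 f=8, (6,4) g=1 f=8]; closed=[(4,3), (5,3), (6,3)]

step 1: expand (4,3) (f=6, h=4) → closed; open now [(3,3) g=3 f=6, (4,2) g=3 f=8, (4,4) g=3 f=8, (5,2) g=2 f=8, (5,4) g=2 f=8, (6,2) g=1 f=8, (6,4) g=1 f=8]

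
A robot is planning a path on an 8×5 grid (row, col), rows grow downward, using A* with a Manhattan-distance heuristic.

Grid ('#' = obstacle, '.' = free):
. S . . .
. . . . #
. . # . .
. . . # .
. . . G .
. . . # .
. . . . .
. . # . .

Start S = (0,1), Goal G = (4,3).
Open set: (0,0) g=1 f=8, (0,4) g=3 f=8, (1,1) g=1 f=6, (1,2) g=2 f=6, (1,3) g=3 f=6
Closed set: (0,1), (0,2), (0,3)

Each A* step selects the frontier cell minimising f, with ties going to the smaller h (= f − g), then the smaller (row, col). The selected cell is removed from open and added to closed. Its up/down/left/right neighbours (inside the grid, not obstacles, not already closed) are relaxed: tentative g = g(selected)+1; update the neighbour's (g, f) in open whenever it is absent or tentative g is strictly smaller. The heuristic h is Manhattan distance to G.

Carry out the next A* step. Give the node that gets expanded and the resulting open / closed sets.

expanded=(1,3); open=[(0,0) g=1 f=8, (0,4) g=3 f=8, (1,1) g=1 f=6, (1,2) g=2 f=6, (2,3) g=4 f=6]; closed=[(0,1), (0,2), (0,3), (1,3)]

step 1: expand (1,3) (f=6, h=3) → closed; open now [(0,0) g=1 f=8, (0,4) g=3 f=8, (1,1) g=1 f=6, (1,2) g=2 f=6, (2,3) g=4 f=6]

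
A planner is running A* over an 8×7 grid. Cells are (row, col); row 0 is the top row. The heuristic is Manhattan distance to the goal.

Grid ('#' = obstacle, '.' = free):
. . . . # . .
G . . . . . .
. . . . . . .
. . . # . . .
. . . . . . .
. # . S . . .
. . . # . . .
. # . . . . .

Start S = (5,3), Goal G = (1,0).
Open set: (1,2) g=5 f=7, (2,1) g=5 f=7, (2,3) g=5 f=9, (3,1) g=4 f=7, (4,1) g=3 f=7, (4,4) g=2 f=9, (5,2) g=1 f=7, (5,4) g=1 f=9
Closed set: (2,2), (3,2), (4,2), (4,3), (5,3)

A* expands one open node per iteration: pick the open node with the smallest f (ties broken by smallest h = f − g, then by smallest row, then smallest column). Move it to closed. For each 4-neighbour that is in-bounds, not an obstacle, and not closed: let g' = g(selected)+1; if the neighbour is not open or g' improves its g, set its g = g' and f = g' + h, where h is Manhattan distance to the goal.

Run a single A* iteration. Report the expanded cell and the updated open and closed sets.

step 1: expand (1,2) (f=7, h=2) → closed; open now [(0,2) g=6 f=9, (1,1) g=6 f=7, (1,3) g=6 f=9, (2,1) g=5 f=7, (2,3) g=5 f=9, (3,1) g=4 f=7, (4,1) g=3 f=7, (4,4) g=2 f=9, (5,2) g=1 f=7, (5,4) g=1 f=9]

expanded=(1,2); open=[(0,2) g=6 f=9, (1,1) g=6 f=7, (1,3) g=6 f=9, (2,1) g=5 f=7, (2,3) g=5 f=9, (3,1) g=4 f=7, (4,1) g=3 f=7, (4,4) g=2 f=9, (5,2) g=1 f=7, (5,4) g=1 f=9]; closed=[(1,2), (2,2), (3,2), (4,2), (4,3), (5,3)]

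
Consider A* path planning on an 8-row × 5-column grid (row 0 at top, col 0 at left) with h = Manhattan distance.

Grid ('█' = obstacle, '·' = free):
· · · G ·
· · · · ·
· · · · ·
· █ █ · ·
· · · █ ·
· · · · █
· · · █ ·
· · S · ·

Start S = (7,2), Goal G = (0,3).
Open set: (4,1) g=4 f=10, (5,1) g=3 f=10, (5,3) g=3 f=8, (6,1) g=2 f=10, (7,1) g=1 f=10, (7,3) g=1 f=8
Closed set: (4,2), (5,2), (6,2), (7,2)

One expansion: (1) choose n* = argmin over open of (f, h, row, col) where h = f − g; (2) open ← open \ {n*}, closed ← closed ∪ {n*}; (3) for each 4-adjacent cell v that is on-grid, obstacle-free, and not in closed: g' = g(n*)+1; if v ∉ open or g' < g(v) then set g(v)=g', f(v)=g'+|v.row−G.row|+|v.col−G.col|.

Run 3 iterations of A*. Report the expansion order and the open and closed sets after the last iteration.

order=[(5,3) → (7,3) → (4,1)]; open=[(4,0) g=5 f=12, (5,1) g=3 f=10, (6,1) g=2 f=10, (7,1) g=1 f=10, (7,4) g=2 f=10]; closed=[(4,1), (4,2), (5,2), (5,3), (6,2), (7,2), (7,3)]

step 1: expand (5,3) (f=8, h=5) → closed; open now [(4,1) g=4 f=10, (5,1) g=3 f=10, (6,1) g=2 f=10, (7,1) g=1 f=10, (7,3) g=1 f=8]
step 2: expand (7,3) (f=8, h=7) → closed; open now [(4,1) g=4 f=10, (5,1) g=3 f=10, (6,1) g=2 f=10, (7,1) g=1 f=10, (7,4) g=2 f=10]
step 3: expand (4,1) (f=10, h=6) → closed; open now [(4,0) g=5 f=12, (5,1) g=3 f=10, (6,1) g=2 f=10, (7,1) g=1 f=10, (7,4) g=2 f=10]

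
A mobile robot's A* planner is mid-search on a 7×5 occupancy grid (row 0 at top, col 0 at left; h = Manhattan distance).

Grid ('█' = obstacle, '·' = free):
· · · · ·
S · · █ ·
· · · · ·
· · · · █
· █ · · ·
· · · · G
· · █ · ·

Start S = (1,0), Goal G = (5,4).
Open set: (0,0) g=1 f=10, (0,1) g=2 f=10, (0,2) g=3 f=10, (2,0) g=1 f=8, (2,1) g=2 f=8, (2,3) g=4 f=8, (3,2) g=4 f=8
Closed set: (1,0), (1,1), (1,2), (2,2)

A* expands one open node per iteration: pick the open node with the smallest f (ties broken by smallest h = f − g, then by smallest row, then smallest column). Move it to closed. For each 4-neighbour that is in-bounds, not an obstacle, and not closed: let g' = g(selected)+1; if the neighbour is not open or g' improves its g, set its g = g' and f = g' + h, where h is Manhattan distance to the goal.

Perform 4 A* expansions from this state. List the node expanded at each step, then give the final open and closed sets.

order=[(2,3) → (2,4) → (3,3) → (4,3)]; open=[(0,0) g=1 f=10, (0,1) g=2 f=10, (0,2) g=3 f=10, (1,4) g=6 f=10, (2,0) g=1 f=8, (2,1) g=2 f=8, (3,2) g=4 f=8, (4,2) g=7 f=10, (4,4) g=7 f=8, (5,3) g=7 f=8]; closed=[(1,0), (1,1), (1,2), (2,2), (2,3), (2,4), (3,3), (4,3)]

step 1: expand (2,3) (f=8, h=4) → closed; open now [(0,0) g=1 f=10, (0,1) g=2 f=10, (0,2) g=3 f=10, (2,0) g=1 f=8, (2,1) g=2 f=8, (2,4) g=5 f=8, (3,2) g=4 f=8, (3,3) g=5 f=8]
step 2: expand (2,4) (f=8, h=3) → closed; open now [(0,0) g=1 f=10, (0,1) g=2 f=10, (0,2) g=3 f=10, (1,4) g=6 f=10, (2,0) g=1 f=8, (2,1) g=2 f=8, (3,2) g=4 f=8, (3,3) g=5 f=8]
step 3: expand (3,3) (f=8, h=3) → closed; open now [(0,0) g=1 f=10, (0,1) g=2 f=10, (0,2) g=3 f=10, (1,4) g=6 f=10, (2,0) g=1 f=8, (2,1) g=2 f=8, (3,2) g=4 f=8, (4,3) g=6 f=8]
step 4: expand (4,3) (f=8, h=2) → closed; open now [(0,0) g=1 f=10, (0,1) g=2 f=10, (0,2) g=3 f=10, (1,4) g=6 f=10, (2,0) g=1 f=8, (2,1) g=2 f=8, (3,2) g=4 f=8, (4,2) g=7 f=10, (4,4) g=7 f=8, (5,3) g=7 f=8]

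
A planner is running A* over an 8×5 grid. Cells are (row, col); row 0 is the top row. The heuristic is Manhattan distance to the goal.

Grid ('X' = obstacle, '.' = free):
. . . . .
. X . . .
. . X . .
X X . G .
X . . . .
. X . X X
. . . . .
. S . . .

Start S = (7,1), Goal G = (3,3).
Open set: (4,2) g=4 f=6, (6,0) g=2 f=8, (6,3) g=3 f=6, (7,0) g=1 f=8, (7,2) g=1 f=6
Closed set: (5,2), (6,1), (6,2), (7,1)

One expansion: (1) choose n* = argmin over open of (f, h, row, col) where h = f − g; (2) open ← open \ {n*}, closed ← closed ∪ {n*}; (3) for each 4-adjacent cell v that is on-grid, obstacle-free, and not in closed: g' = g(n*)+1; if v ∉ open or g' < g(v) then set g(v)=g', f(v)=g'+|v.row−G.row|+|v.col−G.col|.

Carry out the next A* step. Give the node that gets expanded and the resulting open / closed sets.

step 1: expand (4,2) (f=6, h=2) → closed; open now [(3,2) g=5 f=6, (4,1) g=5 f=8, (4,3) g=5 f=6, (6,0) g=2 f=8, (6,3) g=3 f=6, (7,0) g=1 f=8, (7,2) g=1 f=6]

expanded=(4,2); open=[(3,2) g=5 f=6, (4,1) g=5 f=8, (4,3) g=5 f=6, (6,0) g=2 f=8, (6,3) g=3 f=6, (7,0) g=1 f=8, (7,2) g=1 f=6]; closed=[(4,2), (5,2), (6,1), (6,2), (7,1)]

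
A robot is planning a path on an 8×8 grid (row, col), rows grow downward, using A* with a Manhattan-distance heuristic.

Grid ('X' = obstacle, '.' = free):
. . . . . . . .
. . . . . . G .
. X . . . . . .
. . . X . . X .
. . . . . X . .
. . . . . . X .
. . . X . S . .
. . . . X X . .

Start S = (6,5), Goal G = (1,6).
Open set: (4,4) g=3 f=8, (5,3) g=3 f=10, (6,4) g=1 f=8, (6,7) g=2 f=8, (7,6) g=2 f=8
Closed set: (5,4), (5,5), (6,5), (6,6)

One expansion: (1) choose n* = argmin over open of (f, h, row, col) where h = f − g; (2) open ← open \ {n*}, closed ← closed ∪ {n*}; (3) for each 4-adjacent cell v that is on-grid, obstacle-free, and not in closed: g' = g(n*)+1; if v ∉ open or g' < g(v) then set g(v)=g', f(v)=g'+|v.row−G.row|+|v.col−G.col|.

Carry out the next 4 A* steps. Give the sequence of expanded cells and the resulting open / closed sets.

step 1: expand (4,4) (f=8, h=5) → closed; open now [(3,4) g=4 f=8, (4,3) g=4 f=10, (5,3) g=3 f=10, (6,4) g=1 f=8, (6,7) g=2 f=8, (7,6) g=2 f=8]
step 2: expand (3,4) (f=8, h=4) → closed; open now [(2,4) g=5 f=8, (3,5) g=5 f=8, (4,3) g=4 f=10, (5,3) g=3 f=10, (6,4) g=1 f=8, (6,7) g=2 f=8, (7,6) g=2 f=8]
step 3: expand (2,4) (f=8, h=3) → closed; open now [(1,4) g=6 f=8, (2,3) g=6 f=10, (2,5) g=6 f=8, (3,5) g=5 f=8, (4,3) g=4 f=10, (5,3) g=3 f=10, (6,4) g=1 f=8, (6,7) g=2 f=8, (7,6) g=2 f=8]
step 4: expand (1,4) (f=8, h=2) → closed; open now [(0,4) g=7 f=10, (1,3) g=7 f=10, (1,5) g=7 f=8, (2,3) g=6 f=10, (2,5) g=6 f=8, (3,5) g=5 f=8, (4,3) g=4 f=10, (5,3) g=3 f=10, (6,4) g=1 f=8, (6,7) g=2 f=8, (7,6) g=2 f=8]

order=[(4,4) → (3,4) → (2,4) → (1,4)]; open=[(0,4) g=7 f=10, (1,3) g=7 f=10, (1,5) g=7 f=8, (2,3) g=6 f=10, (2,5) g=6 f=8, (3,5) g=5 f=8, (4,3) g=4 f=10, (5,3) g=3 f=10, (6,4) g=1 f=8, (6,7) g=2 f=8, (7,6) g=2 f=8]; closed=[(1,4), (2,4), (3,4), (4,4), (5,4), (5,5), (6,5), (6,6)]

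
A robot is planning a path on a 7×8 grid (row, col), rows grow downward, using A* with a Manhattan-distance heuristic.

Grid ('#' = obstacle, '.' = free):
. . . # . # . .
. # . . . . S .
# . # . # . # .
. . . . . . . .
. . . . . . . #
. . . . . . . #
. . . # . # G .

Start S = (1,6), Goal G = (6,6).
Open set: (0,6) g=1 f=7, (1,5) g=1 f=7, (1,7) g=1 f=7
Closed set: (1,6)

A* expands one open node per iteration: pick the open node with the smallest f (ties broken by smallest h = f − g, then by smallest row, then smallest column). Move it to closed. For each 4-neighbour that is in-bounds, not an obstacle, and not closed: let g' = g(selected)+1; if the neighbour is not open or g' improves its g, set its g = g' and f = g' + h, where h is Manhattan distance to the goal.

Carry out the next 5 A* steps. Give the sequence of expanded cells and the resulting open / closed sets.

order=[(0,6) → (1,5) → (2,5) → (3,5) → (3,6)]; open=[(0,7) g=2 f=9, (1,4) g=2 f=9, (1,7) g=1 f=7, (3,4) g=4 f=9, (3,7) g=5 f=9, (4,5) g=4 f=7, (4,6) g=5 f=7]; closed=[(0,6), (1,5), (1,6), (2,5), (3,5), (3,6)]

step 1: expand (0,6) (f=7, h=6) → closed; open now [(0,7) g=2 f=9, (1,5) g=1 f=7, (1,7) g=1 f=7]
step 2: expand (1,5) (f=7, h=6) → closed; open now [(0,7) g=2 f=9, (1,4) g=2 f=9, (1,7) g=1 f=7, (2,5) g=2 f=7]
step 3: expand (2,5) (f=7, h=5) → closed; open now [(0,7) g=2 f=9, (1,4) g=2 f=9, (1,7) g=1 f=7, (3,5) g=3 f=7]
step 4: expand (3,5) (f=7, h=4) → closed; open now [(0,7) g=2 f=9, (1,4) g=2 f=9, (1,7) g=1 f=7, (3,4) g=4 f=9, (3,6) g=4 f=7, (4,5) g=4 f=7]
step 5: expand (3,6) (f=7, h=3) → closed; open now [(0,7) g=2 f=9, (1,4) g=2 f=9, (1,7) g=1 f=7, (3,4) g=4 f=9, (3,7) g=5 f=9, (4,5) g=4 f=7, (4,6) g=5 f=7]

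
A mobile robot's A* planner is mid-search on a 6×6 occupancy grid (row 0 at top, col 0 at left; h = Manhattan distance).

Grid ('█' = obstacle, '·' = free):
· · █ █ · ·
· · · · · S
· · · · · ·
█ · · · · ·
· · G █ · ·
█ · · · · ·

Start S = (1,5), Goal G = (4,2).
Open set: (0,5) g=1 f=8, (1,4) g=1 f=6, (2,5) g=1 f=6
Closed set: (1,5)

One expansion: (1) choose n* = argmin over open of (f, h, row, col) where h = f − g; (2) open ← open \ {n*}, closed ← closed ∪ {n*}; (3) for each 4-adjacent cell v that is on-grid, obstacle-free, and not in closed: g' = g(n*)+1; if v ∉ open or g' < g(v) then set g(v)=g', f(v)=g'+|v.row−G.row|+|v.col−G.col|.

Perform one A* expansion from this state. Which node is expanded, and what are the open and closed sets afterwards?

expanded=(1,4); open=[(0,4) g=2 f=8, (0,5) g=1 f=8, (1,3) g=2 f=6, (2,4) g=2 f=6, (2,5) g=1 f=6]; closed=[(1,4), (1,5)]

step 1: expand (1,4) (f=6, h=5) → closed; open now [(0,4) g=2 f=8, (0,5) g=1 f=8, (1,3) g=2 f=6, (2,4) g=2 f=6, (2,5) g=1 f=6]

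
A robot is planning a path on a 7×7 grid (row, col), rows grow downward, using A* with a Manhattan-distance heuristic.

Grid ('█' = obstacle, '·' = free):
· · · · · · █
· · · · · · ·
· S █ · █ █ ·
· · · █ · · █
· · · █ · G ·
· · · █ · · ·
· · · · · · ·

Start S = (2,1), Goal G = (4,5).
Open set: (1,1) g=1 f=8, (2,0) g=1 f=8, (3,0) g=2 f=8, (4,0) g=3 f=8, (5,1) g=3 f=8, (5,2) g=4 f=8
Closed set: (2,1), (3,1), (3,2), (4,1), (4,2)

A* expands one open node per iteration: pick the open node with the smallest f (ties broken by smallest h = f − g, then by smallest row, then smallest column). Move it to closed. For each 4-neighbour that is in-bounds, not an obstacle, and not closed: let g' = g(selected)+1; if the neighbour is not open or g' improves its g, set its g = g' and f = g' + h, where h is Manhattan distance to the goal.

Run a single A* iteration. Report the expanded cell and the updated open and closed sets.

step 1: expand (5,2) (f=8, h=4) → closed; open now [(1,1) g=1 f=8, (2,0) g=1 f=8, (3,0) g=2 f=8, (4,0) g=3 f=8, (5,1) g=3 f=8, (6,2) g=5 f=10]

expanded=(5,2); open=[(1,1) g=1 f=8, (2,0) g=1 f=8, (3,0) g=2 f=8, (4,0) g=3 f=8, (5,1) g=3 f=8, (6,2) g=5 f=10]; closed=[(2,1), (3,1), (3,2), (4,1), (4,2), (5,2)]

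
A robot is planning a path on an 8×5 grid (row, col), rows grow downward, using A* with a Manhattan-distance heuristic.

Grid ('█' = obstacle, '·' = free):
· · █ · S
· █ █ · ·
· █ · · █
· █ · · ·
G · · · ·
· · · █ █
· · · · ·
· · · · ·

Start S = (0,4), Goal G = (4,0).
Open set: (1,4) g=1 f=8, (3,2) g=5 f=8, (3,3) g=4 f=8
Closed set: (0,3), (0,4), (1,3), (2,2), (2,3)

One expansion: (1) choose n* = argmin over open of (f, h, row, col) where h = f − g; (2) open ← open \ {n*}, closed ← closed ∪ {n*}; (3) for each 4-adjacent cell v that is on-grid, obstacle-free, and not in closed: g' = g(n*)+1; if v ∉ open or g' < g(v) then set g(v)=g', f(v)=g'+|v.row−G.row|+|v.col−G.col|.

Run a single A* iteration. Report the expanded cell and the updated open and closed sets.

step 1: expand (3,2) (f=8, h=3) → closed; open now [(1,4) g=1 f=8, (3,3) g=4 f=8, (4,2) g=6 f=8]

expanded=(3,2); open=[(1,4) g=1 f=8, (3,3) g=4 f=8, (4,2) g=6 f=8]; closed=[(0,3), (0,4), (1,3), (2,2), (2,3), (3,2)]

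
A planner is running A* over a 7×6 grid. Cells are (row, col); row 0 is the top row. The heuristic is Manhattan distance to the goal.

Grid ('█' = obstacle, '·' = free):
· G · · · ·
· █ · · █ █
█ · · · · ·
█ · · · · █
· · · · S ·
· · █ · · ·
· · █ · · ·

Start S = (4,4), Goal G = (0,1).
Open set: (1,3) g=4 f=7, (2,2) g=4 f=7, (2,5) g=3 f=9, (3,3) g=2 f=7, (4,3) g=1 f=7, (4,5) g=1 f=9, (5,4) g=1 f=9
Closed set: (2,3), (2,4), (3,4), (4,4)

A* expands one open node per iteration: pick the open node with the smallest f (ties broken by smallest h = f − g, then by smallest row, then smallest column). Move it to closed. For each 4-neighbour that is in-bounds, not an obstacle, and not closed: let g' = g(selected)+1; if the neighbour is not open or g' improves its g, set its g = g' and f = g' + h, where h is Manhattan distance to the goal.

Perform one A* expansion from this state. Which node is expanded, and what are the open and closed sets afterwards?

step 1: expand (1,3) (f=7, h=3) → closed; open now [(0,3) g=5 f=7, (1,2) g=5 f=7, (2,2) g=4 f=7, (2,5) g=3 f=9, (3,3) g=2 f=7, (4,3) g=1 f=7, (4,5) g=1 f=9, (5,4) g=1 f=9]

expanded=(1,3); open=[(0,3) g=5 f=7, (1,2) g=5 f=7, (2,2) g=4 f=7, (2,5) g=3 f=9, (3,3) g=2 f=7, (4,3) g=1 f=7, (4,5) g=1 f=9, (5,4) g=1 f=9]; closed=[(1,3), (2,3), (2,4), (3,4), (4,4)]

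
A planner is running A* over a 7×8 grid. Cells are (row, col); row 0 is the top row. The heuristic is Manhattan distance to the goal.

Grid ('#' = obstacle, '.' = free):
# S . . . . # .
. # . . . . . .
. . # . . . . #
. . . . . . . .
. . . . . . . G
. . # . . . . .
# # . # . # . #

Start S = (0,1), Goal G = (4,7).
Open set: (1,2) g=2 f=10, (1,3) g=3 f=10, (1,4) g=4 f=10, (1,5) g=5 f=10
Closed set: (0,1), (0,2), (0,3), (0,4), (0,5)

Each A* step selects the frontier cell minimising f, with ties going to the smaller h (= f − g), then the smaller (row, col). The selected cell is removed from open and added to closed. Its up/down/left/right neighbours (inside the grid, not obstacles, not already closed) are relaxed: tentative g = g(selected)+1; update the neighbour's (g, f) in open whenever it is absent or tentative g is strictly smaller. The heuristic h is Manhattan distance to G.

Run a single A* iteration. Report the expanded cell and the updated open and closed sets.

expanded=(1,5); open=[(1,2) g=2 f=10, (1,3) g=3 f=10, (1,4) g=4 f=10, (1,6) g=6 f=10, (2,5) g=6 f=10]; closed=[(0,1), (0,2), (0,3), (0,4), (0,5), (1,5)]

step 1: expand (1,5) (f=10, h=5) → closed; open now [(1,2) g=2 f=10, (1,3) g=3 f=10, (1,4) g=4 f=10, (1,6) g=6 f=10, (2,5) g=6 f=10]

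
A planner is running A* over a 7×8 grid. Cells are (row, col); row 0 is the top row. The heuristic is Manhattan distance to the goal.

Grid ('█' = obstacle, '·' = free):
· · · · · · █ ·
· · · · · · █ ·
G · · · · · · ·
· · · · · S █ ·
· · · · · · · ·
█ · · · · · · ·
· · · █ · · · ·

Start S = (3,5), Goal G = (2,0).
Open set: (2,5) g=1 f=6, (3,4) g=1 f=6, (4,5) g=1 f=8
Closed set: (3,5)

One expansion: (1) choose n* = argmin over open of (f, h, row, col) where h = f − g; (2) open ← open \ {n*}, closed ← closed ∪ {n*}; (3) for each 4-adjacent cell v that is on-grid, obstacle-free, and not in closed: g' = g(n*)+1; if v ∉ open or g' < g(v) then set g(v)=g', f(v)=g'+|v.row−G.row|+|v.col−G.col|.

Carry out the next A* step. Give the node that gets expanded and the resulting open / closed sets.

expanded=(2,5); open=[(1,5) g=2 f=8, (2,4) g=2 f=6, (2,6) g=2 f=8, (3,4) g=1 f=6, (4,5) g=1 f=8]; closed=[(2,5), (3,5)]

step 1: expand (2,5) (f=6, h=5) → closed; open now [(1,5) g=2 f=8, (2,4) g=2 f=6, (2,6) g=2 f=8, (3,4) g=1 f=6, (4,5) g=1 f=8]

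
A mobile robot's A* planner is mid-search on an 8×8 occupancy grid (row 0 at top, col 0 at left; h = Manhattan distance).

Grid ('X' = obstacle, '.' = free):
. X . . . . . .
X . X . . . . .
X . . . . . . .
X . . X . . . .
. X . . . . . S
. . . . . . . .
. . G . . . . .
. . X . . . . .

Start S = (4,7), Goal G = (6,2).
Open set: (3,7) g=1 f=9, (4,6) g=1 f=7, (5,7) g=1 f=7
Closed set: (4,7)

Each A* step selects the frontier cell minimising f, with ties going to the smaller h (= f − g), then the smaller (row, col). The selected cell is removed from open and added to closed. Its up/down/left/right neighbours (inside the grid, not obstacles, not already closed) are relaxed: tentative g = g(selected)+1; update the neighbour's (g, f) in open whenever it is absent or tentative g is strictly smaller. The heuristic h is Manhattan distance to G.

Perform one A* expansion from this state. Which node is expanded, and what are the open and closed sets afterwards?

step 1: expand (4,6) (f=7, h=6) → closed; open now [(3,6) g=2 f=9, (3,7) g=1 f=9, (4,5) g=2 f=7, (5,6) g=2 f=7, (5,7) g=1 f=7]

expanded=(4,6); open=[(3,6) g=2 f=9, (3,7) g=1 f=9, (4,5) g=2 f=7, (5,6) g=2 f=7, (5,7) g=1 f=7]; closed=[(4,6), (4,7)]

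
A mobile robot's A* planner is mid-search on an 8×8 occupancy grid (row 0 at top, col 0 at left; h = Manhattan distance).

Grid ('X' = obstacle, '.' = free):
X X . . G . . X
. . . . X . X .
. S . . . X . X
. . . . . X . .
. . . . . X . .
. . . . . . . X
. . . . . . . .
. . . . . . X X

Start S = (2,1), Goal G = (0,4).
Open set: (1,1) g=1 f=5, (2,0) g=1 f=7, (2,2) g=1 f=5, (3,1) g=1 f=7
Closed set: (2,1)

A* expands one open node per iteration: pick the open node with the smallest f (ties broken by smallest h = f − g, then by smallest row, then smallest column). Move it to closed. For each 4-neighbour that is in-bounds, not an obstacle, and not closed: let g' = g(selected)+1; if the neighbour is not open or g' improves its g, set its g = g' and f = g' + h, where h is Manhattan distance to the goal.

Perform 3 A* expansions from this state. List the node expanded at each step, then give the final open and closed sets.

step 1: expand (1,1) (f=5, h=4) → closed; open now [(1,0) g=2 f=7, (1,2) g=2 f=5, (2,0) g=1 f=7, (2,2) g=1 f=5, (3,1) g=1 f=7]
step 2: expand (1,2) (f=5, h=3) → closed; open now [(0,2) g=3 f=5, (1,0) g=2 f=7, (1,3) g=3 f=5, (2,0) g=1 f=7, (2,2) g=1 f=5, (3,1) g=1 f=7]
step 3: expand (0,2) (f=5, h=2) → closed; open now [(0,3) g=4 f=5, (1,0) g=2 f=7, (1,3) g=3 f=5, (2,0) g=1 f=7, (2,2) g=1 f=5, (3,1) g=1 f=7]

order=[(1,1) → (1,2) → (0,2)]; open=[(0,3) g=4 f=5, (1,0) g=2 f=7, (1,3) g=3 f=5, (2,0) g=1 f=7, (2,2) g=1 f=5, (3,1) g=1 f=7]; closed=[(0,2), (1,1), (1,2), (2,1)]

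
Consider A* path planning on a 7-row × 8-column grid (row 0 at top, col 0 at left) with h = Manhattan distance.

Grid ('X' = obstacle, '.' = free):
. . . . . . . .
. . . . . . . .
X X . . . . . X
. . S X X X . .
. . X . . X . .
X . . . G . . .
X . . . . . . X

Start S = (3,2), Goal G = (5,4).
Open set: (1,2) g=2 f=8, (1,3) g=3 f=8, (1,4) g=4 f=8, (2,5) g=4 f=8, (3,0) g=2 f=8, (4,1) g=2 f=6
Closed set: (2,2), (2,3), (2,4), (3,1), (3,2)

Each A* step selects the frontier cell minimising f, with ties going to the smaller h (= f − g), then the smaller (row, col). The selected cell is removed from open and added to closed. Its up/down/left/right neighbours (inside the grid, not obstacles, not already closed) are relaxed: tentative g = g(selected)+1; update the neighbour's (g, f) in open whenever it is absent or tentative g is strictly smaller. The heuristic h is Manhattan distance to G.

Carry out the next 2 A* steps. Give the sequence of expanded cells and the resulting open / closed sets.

order=[(4,1) → (5,1)]; open=[(1,2) g=2 f=8, (1,3) g=3 f=8, (1,4) g=4 f=8, (2,5) g=4 f=8, (3,0) g=2 f=8, (4,0) g=3 f=8, (5,2) g=4 f=6, (6,1) g=4 f=8]; closed=[(2,2), (2,3), (2,4), (3,1), (3,2), (4,1), (5,1)]

step 1: expand (4,1) (f=6, h=4) → closed; open now [(1,2) g=2 f=8, (1,3) g=3 f=8, (1,4) g=4 f=8, (2,5) g=4 f=8, (3,0) g=2 f=8, (4,0) g=3 f=8, (5,1) g=3 f=6]
step 2: expand (5,1) (f=6, h=3) → closed; open now [(1,2) g=2 f=8, (1,3) g=3 f=8, (1,4) g=4 f=8, (2,5) g=4 f=8, (3,0) g=2 f=8, (4,0) g=3 f=8, (5,2) g=4 f=6, (6,1) g=4 f=8]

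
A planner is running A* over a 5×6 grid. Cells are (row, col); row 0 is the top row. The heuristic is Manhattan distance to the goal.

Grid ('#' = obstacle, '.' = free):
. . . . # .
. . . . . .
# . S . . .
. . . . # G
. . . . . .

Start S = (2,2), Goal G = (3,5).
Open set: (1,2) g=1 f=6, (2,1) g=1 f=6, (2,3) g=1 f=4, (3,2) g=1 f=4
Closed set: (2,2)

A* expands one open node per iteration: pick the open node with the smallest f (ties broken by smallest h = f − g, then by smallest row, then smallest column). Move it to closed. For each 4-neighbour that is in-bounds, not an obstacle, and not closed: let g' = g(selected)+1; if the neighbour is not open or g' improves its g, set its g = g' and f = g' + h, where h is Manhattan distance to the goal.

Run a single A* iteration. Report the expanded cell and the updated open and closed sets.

expanded=(2,3); open=[(1,2) g=1 f=6, (1,3) g=2 f=6, (2,1) g=1 f=6, (2,4) g=2 f=4, (3,2) g=1 f=4, (3,3) g=2 f=4]; closed=[(2,2), (2,3)]

step 1: expand (2,3) (f=4, h=3) → closed; open now [(1,2) g=1 f=6, (1,3) g=2 f=6, (2,1) g=1 f=6, (2,4) g=2 f=4, (3,2) g=1 f=4, (3,3) g=2 f=4]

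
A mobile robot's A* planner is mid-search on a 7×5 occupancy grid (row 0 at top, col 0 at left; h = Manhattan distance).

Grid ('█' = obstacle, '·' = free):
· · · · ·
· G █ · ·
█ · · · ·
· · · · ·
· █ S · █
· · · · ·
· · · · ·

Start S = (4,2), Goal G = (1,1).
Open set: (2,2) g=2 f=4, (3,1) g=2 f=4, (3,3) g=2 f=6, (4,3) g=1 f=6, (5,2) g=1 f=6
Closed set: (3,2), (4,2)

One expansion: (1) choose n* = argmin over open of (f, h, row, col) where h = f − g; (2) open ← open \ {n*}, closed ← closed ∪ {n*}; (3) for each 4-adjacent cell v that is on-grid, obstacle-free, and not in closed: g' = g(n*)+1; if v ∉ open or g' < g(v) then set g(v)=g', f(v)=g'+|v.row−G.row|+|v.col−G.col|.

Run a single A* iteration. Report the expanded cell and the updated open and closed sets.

expanded=(2,2); open=[(2,1) g=3 f=4, (2,3) g=3 f=6, (3,1) g=2 f=4, (3,3) g=2 f=6, (4,3) g=1 f=6, (5,2) g=1 f=6]; closed=[(2,2), (3,2), (4,2)]

step 1: expand (2,2) (f=4, h=2) → closed; open now [(2,1) g=3 f=4, (2,3) g=3 f=6, (3,1) g=2 f=4, (3,3) g=2 f=6, (4,3) g=1 f=6, (5,2) g=1 f=6]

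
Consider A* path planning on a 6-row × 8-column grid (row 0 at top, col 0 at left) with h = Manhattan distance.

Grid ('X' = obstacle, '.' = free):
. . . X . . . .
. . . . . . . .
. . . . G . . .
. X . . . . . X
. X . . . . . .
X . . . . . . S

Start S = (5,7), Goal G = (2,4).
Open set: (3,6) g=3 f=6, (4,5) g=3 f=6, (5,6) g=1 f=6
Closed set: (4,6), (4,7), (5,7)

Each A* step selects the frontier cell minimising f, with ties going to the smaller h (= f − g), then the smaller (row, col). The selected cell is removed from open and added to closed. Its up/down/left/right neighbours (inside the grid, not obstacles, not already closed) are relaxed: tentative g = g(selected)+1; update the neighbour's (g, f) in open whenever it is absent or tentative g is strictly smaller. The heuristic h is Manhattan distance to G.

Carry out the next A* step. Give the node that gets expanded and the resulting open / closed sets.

step 1: expand (3,6) (f=6, h=3) → closed; open now [(2,6) g=4 f=6, (3,5) g=4 f=6, (4,5) g=3 f=6, (5,6) g=1 f=6]

expanded=(3,6); open=[(2,6) g=4 f=6, (3,5) g=4 f=6, (4,5) g=3 f=6, (5,6) g=1 f=6]; closed=[(3,6), (4,6), (4,7), (5,7)]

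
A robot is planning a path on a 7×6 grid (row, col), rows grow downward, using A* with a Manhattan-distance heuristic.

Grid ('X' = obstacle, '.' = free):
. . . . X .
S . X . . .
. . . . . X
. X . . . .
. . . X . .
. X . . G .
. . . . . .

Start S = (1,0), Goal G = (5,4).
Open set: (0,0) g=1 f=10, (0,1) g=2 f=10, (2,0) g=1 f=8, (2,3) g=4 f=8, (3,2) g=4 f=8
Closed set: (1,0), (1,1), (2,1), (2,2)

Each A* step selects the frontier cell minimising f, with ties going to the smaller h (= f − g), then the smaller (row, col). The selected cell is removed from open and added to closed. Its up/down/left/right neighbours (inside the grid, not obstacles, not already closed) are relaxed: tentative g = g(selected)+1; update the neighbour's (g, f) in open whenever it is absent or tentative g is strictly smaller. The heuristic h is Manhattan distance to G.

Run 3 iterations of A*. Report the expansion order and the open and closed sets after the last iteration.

step 1: expand (2,3) (f=8, h=4) → closed; open now [(0,0) g=1 f=10, (0,1) g=2 f=10, (1,3) g=5 f=10, (2,0) g=1 f=8, (2,4) g=5 f=8, (3,2) g=4 f=8, (3,3) g=5 f=8]
step 2: expand (2,4) (f=8, h=3) → closed; open now [(0,0) g=1 f=10, (0,1) g=2 f=10, (1,3) g=5 f=10, (1,4) g=6 f=10, (2,0) g=1 f=8, (3,2) g=4 f=8, (3,3) g=5 f=8, (3,4) g=6 f=8]
step 3: expand (3,4) (f=8, h=2) → closed; open now [(0,0) g=1 f=10, (0,1) g=2 f=10, (1,3) g=5 f=10, (1,4) g=6 f=10, (2,0) g=1 f=8, (3,2) g=4 f=8, (3,3) g=5 f=8, (3,5) g=7 f=10, (4,4) g=7 f=8]

order=[(2,3) → (2,4) → (3,4)]; open=[(0,0) g=1 f=10, (0,1) g=2 f=10, (1,3) g=5 f=10, (1,4) g=6 f=10, (2,0) g=1 f=8, (3,2) g=4 f=8, (3,3) g=5 f=8, (3,5) g=7 f=10, (4,4) g=7 f=8]; closed=[(1,0), (1,1), (2,1), (2,2), (2,3), (2,4), (3,4)]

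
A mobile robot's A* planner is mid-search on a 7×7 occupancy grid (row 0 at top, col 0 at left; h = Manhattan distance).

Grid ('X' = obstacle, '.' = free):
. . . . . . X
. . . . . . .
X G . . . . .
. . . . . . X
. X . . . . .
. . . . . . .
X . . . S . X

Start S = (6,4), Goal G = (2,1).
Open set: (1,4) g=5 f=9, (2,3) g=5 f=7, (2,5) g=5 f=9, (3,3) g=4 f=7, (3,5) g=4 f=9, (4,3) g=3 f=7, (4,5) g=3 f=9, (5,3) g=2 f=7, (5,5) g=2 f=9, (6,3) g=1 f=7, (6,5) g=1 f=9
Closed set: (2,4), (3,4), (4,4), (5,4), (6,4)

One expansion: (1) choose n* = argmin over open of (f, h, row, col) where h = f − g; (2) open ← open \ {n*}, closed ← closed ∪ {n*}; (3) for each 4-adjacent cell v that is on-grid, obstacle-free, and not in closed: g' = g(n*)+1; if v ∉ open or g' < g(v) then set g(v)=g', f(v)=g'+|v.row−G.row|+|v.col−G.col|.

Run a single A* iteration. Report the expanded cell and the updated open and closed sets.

step 1: expand (2,3) (f=7, h=2) → closed; open now [(1,3) g=6 f=9, (1,4) g=5 f=9, (2,2) g=6 f=7, (2,5) g=5 f=9, (3,3) g=4 f=7, (3,5) g=4 f=9, (4,3) g=3 f=7, (4,5) g=3 f=9, (5,3) g=2 f=7, (5,5) g=2 f=9, (6,3) g=1 f=7, (6,5) g=1 f=9]

expanded=(2,3); open=[(1,3) g=6 f=9, (1,4) g=5 f=9, (2,2) g=6 f=7, (2,5) g=5 f=9, (3,3) g=4 f=7, (3,5) g=4 f=9, (4,3) g=3 f=7, (4,5) g=3 f=9, (5,3) g=2 f=7, (5,5) g=2 f=9, (6,3) g=1 f=7, (6,5) g=1 f=9]; closed=[(2,3), (2,4), (3,4), (4,4), (5,4), (6,4)]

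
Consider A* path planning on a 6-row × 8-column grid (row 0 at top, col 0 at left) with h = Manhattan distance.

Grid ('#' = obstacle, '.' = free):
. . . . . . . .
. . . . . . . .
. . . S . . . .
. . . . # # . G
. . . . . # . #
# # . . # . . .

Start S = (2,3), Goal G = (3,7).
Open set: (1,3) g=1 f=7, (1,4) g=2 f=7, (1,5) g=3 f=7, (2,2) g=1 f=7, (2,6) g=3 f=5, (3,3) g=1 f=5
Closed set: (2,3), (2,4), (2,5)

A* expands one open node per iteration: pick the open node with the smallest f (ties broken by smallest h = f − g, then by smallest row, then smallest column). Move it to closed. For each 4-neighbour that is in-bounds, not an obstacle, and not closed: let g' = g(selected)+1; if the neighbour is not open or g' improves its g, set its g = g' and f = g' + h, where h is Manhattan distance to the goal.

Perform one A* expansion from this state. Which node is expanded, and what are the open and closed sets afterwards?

expanded=(2,6); open=[(1,3) g=1 f=7, (1,4) g=2 f=7, (1,5) g=3 f=7, (1,6) g=4 f=7, (2,2) g=1 f=7, (2,7) g=4 f=5, (3,3) g=1 f=5, (3,6) g=4 f=5]; closed=[(2,3), (2,4), (2,5), (2,6)]

step 1: expand (2,6) (f=5, h=2) → closed; open now [(1,3) g=1 f=7, (1,4) g=2 f=7, (1,5) g=3 f=7, (1,6) g=4 f=7, (2,2) g=1 f=7, (2,7) g=4 f=5, (3,3) g=1 f=5, (3,6) g=4 f=5]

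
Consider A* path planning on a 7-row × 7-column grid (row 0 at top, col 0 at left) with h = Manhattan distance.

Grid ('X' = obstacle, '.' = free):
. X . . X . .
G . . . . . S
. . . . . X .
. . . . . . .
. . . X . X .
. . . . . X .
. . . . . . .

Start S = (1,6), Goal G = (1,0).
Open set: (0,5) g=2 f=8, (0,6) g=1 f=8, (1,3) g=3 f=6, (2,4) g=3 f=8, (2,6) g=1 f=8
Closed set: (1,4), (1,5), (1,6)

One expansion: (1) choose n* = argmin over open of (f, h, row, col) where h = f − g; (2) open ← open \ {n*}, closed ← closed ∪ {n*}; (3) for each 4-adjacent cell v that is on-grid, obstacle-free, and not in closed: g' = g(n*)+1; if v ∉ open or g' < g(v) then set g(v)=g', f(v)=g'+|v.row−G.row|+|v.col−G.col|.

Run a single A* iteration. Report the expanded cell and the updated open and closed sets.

expanded=(1,3); open=[(0,3) g=4 f=8, (0,5) g=2 f=8, (0,6) g=1 f=8, (1,2) g=4 f=6, (2,3) g=4 f=8, (2,4) g=3 f=8, (2,6) g=1 f=8]; closed=[(1,3), (1,4), (1,5), (1,6)]

step 1: expand (1,3) (f=6, h=3) → closed; open now [(0,3) g=4 f=8, (0,5) g=2 f=8, (0,6) g=1 f=8, (1,2) g=4 f=6, (2,3) g=4 f=8, (2,4) g=3 f=8, (2,6) g=1 f=8]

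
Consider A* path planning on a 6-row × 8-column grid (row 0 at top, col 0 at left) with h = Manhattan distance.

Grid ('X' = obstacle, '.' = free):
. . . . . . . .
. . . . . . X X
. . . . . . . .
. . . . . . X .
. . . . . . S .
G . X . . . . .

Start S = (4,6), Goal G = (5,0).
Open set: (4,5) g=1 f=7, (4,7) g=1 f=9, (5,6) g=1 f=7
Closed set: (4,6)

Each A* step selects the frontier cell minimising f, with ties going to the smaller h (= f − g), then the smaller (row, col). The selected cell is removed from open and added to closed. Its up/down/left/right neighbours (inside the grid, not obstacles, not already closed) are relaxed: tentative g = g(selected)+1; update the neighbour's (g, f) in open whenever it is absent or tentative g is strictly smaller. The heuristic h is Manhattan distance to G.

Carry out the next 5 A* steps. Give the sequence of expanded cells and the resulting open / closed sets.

order=[(4,5) → (4,4) → (4,3) → (4,2) → (4,1)]; open=[(3,1) g=6 f=9, (3,2) g=5 f=9, (3,3) g=4 f=9, (3,4) g=3 f=9, (3,5) g=2 f=9, (4,0) g=6 f=7, (4,7) g=1 f=9, (5,1) g=6 f=7, (5,3) g=4 f=7, (5,4) g=3 f=7, (5,5) g=2 f=7, (5,6) g=1 f=7]; closed=[(4,1), (4,2), (4,3), (4,4), (4,5), (4,6)]

step 1: expand (4,5) (f=7, h=6) → closed; open now [(3,5) g=2 f=9, (4,4) g=2 f=7, (4,7) g=1 f=9, (5,5) g=2 f=7, (5,6) g=1 f=7]
step 2: expand (4,4) (f=7, h=5) → closed; open now [(3,4) g=3 f=9, (3,5) g=2 f=9, (4,3) g=3 f=7, (4,7) g=1 f=9, (5,4) g=3 f=7, (5,5) g=2 f=7, (5,6) g=1 f=7]
step 3: expand (4,3) (f=7, h=4) → closed; open now [(3,3) g=4 f=9, (3,4) g=3 f=9, (3,5) g=2 f=9, (4,2) g=4 f=7, (4,7) g=1 f=9, (5,3) g=4 f=7, (5,4) g=3 f=7, (5,5) g=2 f=7, (5,6) g=1 f=7]
step 4: expand (4,2) (f=7, h=3) → closed; open now [(3,2) g=5 f=9, (3,3) g=4 f=9, (3,4) g=3 f=9, (3,5) g=2 f=9, (4,1) g=5 f=7, (4,7) g=1 f=9, (5,3) g=4 f=7, (5,4) g=3 f=7, (5,5) g=2 f=7, (5,6) g=1 f=7]
step 5: expand (4,1) (f=7, h=2) → closed; open now [(3,1) g=6 f=9, (3,2) g=5 f=9, (3,3) g=4 f=9, (3,4) g=3 f=9, (3,5) g=2 f=9, (4,0) g=6 f=7, (4,7) g=1 f=9, (5,1) g=6 f=7, (5,3) g=4 f=7, (5,4) g=3 f=7, (5,5) g=2 f=7, (5,6) g=1 f=7]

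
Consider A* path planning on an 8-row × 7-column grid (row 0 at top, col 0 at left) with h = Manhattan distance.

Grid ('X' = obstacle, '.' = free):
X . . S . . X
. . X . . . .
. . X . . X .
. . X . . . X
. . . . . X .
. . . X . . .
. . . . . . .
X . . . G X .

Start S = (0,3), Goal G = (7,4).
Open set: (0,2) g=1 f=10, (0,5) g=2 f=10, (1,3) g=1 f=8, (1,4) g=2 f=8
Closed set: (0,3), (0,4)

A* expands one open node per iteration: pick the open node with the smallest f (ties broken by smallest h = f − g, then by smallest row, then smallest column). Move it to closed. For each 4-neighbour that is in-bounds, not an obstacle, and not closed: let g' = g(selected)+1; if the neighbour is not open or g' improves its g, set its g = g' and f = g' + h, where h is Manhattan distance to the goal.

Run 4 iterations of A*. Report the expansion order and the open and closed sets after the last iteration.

step 1: expand (1,4) (f=8, h=6) → closed; open now [(0,2) g=1 f=10, (0,5) g=2 f=10, (1,3) g=1 f=8, (1,5) g=3 f=10, (2,4) g=3 f=8]
step 2: expand (2,4) (f=8, h=5) → closed; open now [(0,2) g=1 f=10, (0,5) g=2 f=10, (1,3) g=1 f=8, (1,5) g=3 f=10, (2,3) g=4 f=10, (3,4) g=4 f=8]
step 3: expand (3,4) (f=8, h=4) → closed; open now [(0,2) g=1 f=10, (0,5) g=2 f=10, (1,3) g=1 f=8, (1,5) g=3 f=10, (2,3) g=4 f=10, (3,3) g=5 f=10, (3,5) g=5 f=10, (4,4) g=5 f=8]
step 4: expand (4,4) (f=8, h=3) → closed; open now [(0,2) g=1 f=10, (0,5) g=2 f=10, (1,3) g=1 f=8, (1,5) g=3 f=10, (2,3) g=4 f=10, (3,3) g=5 f=10, (3,5) g=5 f=10, (4,3) g=6 f=10, (5,4) g=6 f=8]

order=[(1,4) → (2,4) → (3,4) → (4,4)]; open=[(0,2) g=1 f=10, (0,5) g=2 f=10, (1,3) g=1 f=8, (1,5) g=3 f=10, (2,3) g=4 f=10, (3,3) g=5 f=10, (3,5) g=5 f=10, (4,3) g=6 f=10, (5,4) g=6 f=8]; closed=[(0,3), (0,4), (1,4), (2,4), (3,4), (4,4)]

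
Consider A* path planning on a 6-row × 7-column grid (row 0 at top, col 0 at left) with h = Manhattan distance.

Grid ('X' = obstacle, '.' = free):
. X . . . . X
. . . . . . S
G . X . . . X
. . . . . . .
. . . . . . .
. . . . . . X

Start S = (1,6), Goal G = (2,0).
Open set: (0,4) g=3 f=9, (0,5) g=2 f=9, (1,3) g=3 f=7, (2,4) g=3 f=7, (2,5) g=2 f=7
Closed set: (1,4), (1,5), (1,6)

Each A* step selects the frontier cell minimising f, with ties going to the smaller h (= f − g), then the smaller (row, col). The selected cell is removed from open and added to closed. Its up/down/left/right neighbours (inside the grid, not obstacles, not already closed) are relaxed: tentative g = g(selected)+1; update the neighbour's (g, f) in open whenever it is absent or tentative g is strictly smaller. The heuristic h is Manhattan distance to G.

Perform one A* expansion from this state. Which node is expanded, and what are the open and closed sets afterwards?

expanded=(1,3); open=[(0,3) g=4 f=9, (0,4) g=3 f=9, (0,5) g=2 f=9, (1,2) g=4 f=7, (2,3) g=4 f=7, (2,4) g=3 f=7, (2,5) g=2 f=7]; closed=[(1,3), (1,4), (1,5), (1,6)]

step 1: expand (1,3) (f=7, h=4) → closed; open now [(0,3) g=4 f=9, (0,4) g=3 f=9, (0,5) g=2 f=9, (1,2) g=4 f=7, (2,3) g=4 f=7, (2,4) g=3 f=7, (2,5) g=2 f=7]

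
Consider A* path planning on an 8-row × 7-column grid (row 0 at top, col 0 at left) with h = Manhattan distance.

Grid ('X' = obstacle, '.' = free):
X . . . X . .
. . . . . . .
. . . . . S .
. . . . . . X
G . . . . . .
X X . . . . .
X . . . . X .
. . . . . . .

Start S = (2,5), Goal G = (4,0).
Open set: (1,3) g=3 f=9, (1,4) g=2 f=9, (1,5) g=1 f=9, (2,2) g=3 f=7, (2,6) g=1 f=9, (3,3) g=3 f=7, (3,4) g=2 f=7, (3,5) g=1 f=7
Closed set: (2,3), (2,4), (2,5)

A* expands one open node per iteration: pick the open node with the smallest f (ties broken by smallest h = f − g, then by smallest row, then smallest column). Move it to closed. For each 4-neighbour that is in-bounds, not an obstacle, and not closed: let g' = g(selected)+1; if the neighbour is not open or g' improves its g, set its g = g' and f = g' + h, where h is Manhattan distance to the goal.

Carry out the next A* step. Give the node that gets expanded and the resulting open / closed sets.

step 1: expand (2,2) (f=7, h=4) → closed; open now [(1,2) g=4 f=9, (1,3) g=3 f=9, (1,4) g=2 f=9, (1,5) g=1 f=9, (2,1) g=4 f=7, (2,6) g=1 f=9, (3,2) g=4 f=7, (3,3) g=3 f=7, (3,4) g=2 f=7, (3,5) g=1 f=7]

expanded=(2,2); open=[(1,2) g=4 f=9, (1,3) g=3 f=9, (1,4) g=2 f=9, (1,5) g=1 f=9, (2,1) g=4 f=7, (2,6) g=1 f=9, (3,2) g=4 f=7, (3,3) g=3 f=7, (3,4) g=2 f=7, (3,5) g=1 f=7]; closed=[(2,2), (2,3), (2,4), (2,5)]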